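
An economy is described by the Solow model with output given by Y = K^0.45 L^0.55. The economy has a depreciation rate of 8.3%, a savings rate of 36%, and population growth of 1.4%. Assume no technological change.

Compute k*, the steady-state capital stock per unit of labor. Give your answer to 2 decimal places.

At the steady state, Δk = 0, so s·k^α = (n + δ)·k.
Rearranging, k^(1−α) = s / (n + δ).
k^0.55 = 0.36 / (0.014 + 0.083) = 0.36 / 0.097 = 3.7113
k* = 3.7113^(1/0.55) ≈ 10.8518

k* = 10.85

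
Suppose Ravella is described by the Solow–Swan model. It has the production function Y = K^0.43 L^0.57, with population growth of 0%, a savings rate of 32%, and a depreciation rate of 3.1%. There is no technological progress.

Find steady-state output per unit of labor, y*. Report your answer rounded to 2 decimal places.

y* = 5.82

At the steady state, Δk = 0, so s·k^α = (n + δ)·k.
Dividing both sides by k: k^(1−α) = s / (n + δ).
k^0.57 = 0.32 / (0.000 + 0.031) = 0.32 / 0.031 = 10.3226
k* = 10.3226^(1/0.57) ≈ 60.0589
y* = (k*)^α = 60.0589^0.43 ≈ 5.8182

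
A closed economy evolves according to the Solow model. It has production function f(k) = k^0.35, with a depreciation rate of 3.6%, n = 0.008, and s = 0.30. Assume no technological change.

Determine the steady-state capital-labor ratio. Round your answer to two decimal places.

In steady state, investment equals break-even investment: s·k^α = (n + δ)·k.
Rearranging, k^(1−α) = s / (n + δ).
k^0.65 = 0.30 / (0.008 + 0.036) = 0.30 / 0.044 = 6.8182
k* = 6.8182^(1/0.65) ≈ 19.1676

k* ≈ 19.17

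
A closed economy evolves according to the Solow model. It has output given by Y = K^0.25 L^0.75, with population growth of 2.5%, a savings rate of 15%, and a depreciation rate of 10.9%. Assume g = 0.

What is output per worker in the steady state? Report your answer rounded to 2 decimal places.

At the steady state, Δk = 0, so s·k^α = (n + δ)·k.
Rearranging, k^(1−α) = s / (n + δ).
k^0.75 = 0.15 / (0.025 + 0.109) = 0.15 / 0.134 = 1.1194
k* = 1.1194^(1/0.75) ≈ 1.1623
y* = (k*)^α = 1.1623^0.25 ≈ 1.0383

y* = 1.04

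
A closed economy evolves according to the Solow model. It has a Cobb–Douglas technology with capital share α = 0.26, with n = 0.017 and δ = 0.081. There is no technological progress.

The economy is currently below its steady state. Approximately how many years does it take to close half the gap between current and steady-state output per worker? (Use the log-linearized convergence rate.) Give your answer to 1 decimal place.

t_½ ≈ 9.6 years

Near the steady state the convergence rate is λ = (1 − α)(n + δ).
λ = (1 − 0.26) × 0.098 = 0.74 × 0.098 = 0.07252
Half-life = ln 2 / λ = 0.6931 / 0.07252 ≈ 9.56 years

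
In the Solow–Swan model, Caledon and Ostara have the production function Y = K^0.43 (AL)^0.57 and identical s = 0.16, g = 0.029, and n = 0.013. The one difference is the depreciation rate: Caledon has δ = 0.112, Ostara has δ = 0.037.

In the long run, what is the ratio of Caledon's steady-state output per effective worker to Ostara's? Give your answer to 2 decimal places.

y*_C / y*_O ≈ 0.60

Steady-state y* = [s/(n + g + δ)]^(α/(1−α)), so the ratio is [ (s_C/(n + g + δ)_C) / (s_O/(n + g + δ)_O) ]^0.7544.
s_C/(n + g + δ)_C = 0.16/0.154 = 1.0390; s_O/(n + g + δ)_O = 0.16/0.079 = 2.0253.
Ratio = (1.0390/2.0253)^0.7544 = 0.5130^0.7544 ≈ 0.6044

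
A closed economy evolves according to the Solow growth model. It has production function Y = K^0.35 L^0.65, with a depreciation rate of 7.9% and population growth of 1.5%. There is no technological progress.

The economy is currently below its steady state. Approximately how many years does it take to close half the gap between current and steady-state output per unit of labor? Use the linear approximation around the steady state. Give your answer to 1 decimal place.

Near the steady state the convergence rate is λ = (1 − α)(n + δ).
λ = (1 − 0.35) × 0.094 = 0.65 × 0.094 = 0.0611
Half-life = ln 2 / λ = 0.6931 / 0.0611 ≈ 11.34 years

t_½ ≈ 11.3 years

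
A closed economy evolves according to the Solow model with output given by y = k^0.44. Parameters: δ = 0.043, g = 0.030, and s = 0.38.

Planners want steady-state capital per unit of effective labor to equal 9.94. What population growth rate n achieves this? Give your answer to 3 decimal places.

At the steady state, Δk = 0, so s·k^α = (n + g + δ)·k.
So s / (n + g + δ) = (k*)^(1−α) = 9.94^0.56 = 3.6186.
Therefore n + g + δ = s / 3.6186 = 0.38 / 3.6186 = 0.1050, so n = 0.1050 − 0.073 = 0.0320.

n ≈ 0.032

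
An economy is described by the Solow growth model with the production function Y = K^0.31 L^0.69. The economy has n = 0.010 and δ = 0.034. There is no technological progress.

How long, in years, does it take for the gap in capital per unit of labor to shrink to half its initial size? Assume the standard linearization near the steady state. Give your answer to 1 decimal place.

Near the steady state the convergence rate is λ = (1 − α)(n + δ).
λ = (1 − 0.31) × 0.044 = 0.69 × 0.044 = 0.03036
Half-life = ln 2 / λ = 0.6931 / 0.03036 ≈ 22.83 years

t_½ ≈ 22.8 years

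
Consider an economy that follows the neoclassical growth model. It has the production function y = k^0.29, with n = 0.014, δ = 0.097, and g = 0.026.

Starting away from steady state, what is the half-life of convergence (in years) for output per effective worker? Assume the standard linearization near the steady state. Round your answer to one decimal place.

t_½ ≈ 7.1 years

Near the steady state the convergence rate is λ = (1 − α)(n + g + δ).
λ = (1 − 0.29) × 0.137 = 0.71 × 0.137 = 0.09727
Half-life = ln 2 / λ = 0.6931 / 0.09727 ≈ 7.13 years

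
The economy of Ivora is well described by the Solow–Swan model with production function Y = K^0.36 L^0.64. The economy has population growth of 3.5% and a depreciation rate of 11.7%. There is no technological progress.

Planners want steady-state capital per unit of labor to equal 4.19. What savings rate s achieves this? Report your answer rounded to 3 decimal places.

s ≈ 0.380

Steady state requires s·f(k) = (n + δ)·k, i.e. s·k^α = (n + δ)·k.
So s / (n + δ) = (k*)^(1−α) = 4.19^0.64 = 2.5016.
Therefore s = 2.5016 × (n + δ) = 2.5016 × 0.152 = 0.3802.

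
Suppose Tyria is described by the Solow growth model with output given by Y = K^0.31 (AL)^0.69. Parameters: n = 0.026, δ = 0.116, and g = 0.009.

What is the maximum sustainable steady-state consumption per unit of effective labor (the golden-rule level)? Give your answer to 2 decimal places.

c_gold ≈ 0.95

At the golden rule, f'(k) = n + g + δ, so α·k^(α−1) = n + g + δ and k_gold = (α/(n + g + δ))^(1/(1−α)).
k_gold = (0.31/0.151)^(1/0.69) = 2.0530^1.4493 ≈ 2.8363
c_gold = f(k_gold) − (n + g + δ)·k_gold = 1.3815 − 0.151×2.8363 ≈ 0.9532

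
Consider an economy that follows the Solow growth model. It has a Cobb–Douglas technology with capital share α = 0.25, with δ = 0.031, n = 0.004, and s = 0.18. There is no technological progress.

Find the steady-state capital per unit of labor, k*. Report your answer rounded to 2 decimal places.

At the steady state, Δk = 0, so s·k^α = (n + δ)·k.
Dividing both sides by k: k^(1−α) = s / (n + δ).
k^0.75 = 0.18 / (0.004 + 0.031) = 0.18 / 0.035 = 5.1429
k* = 5.1429^(1/0.75) ≈ 8.8772

k* ≈ 8.88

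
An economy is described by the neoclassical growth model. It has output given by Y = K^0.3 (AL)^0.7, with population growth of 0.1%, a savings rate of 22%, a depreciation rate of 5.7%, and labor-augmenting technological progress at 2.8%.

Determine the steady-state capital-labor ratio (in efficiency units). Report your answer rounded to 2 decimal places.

In steady state, investment equals break-even investment: s·k^α = (n + g + δ)·k.
Dividing both sides by k: k^(1−α) = s / (n + g + δ).
k^0.7 = 0.22 / (0.001 + 0.028 + 0.057) = 0.22 / 0.086 = 2.5581
k* = 2.5581^(1/0.7) ≈ 3.8260

k* ≈ 3.83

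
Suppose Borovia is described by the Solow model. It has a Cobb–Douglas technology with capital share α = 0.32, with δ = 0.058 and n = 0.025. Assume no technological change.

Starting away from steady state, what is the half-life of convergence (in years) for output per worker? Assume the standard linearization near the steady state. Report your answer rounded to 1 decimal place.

Near the steady state the convergence rate is λ = (1 − α)(n + δ).
λ = (1 − 0.32) × 0.083 = 0.68 × 0.083 = 0.05644
Half-life = ln 2 / λ = 0.6931 / 0.05644 ≈ 12.28 years

half-life ≈ 12.3 years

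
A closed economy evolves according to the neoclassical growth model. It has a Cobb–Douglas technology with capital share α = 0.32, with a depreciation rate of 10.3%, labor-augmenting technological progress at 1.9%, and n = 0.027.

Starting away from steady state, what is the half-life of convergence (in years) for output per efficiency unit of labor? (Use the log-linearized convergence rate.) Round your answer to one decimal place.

Near the steady state the convergence rate is λ = (1 − α)(n + g + δ).
λ = (1 − 0.32) × 0.149 = 0.68 × 0.149 = 0.10132
Half-life = ln 2 / λ = 0.6931 / 0.10132 ≈ 6.84 years

t_½ ≈ 6.8 years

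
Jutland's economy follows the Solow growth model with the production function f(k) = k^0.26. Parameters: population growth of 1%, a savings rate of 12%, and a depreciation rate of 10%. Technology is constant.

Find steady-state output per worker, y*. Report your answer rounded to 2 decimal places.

In steady state, investment equals break-even investment: s·k^α = (n + δ)·k.
Dividing both sides by k: k^(1−α) = s / (n + δ).
k^0.74 = 0.12 / (0.010 + 0.100) = 0.12 / 0.110 = 1.0909
k* = 1.0909^(1/0.74) ≈ 1.1248
y* = (k*)^α = 1.1248^0.26 ≈ 1.0310

y* = 1.03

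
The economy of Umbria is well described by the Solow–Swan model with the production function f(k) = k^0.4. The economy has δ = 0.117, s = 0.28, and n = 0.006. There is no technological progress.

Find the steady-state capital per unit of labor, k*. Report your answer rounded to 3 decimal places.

k* ≈ 3.939

Steady state requires s·f(k) = (n + δ)·k, i.e. s·k^α = (n + δ)·k.
Rearranging, k^(1−α) = s / (n + δ).
k^0.6 = 0.28 / (0.006 + 0.117) = 0.28 / 0.123 = 2.2764
k* = 2.2764^(1/0.6) ≈ 3.9393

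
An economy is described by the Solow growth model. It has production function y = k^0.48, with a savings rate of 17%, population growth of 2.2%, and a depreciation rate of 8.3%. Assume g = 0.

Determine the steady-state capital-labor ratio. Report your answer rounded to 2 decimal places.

k* ≈ 2.53

In steady state, investment equals break-even investment: s·k^α = (n + δ)·k.
Rearranging, k^(1−α) = s / (n + δ).
k^0.52 = 0.17 / (0.022 + 0.083) = 0.17 / 0.105 = 1.6190
k* = 1.6190^(1/0.52) ≈ 2.5258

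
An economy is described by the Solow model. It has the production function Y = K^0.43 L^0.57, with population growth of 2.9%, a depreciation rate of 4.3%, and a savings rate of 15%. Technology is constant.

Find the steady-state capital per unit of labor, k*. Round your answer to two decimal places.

k* ≈ 3.62

Steady state requires s·f(k) = (n + δ)·k, i.e. s·k^α = (n + δ)·k.
Rearranging, k^(1−α) = s / (n + δ).
k^0.57 = 0.15 / (0.029 + 0.043) = 0.15 / 0.072 = 2.0833
k* = 2.0833^(1/0.57) ≈ 3.6242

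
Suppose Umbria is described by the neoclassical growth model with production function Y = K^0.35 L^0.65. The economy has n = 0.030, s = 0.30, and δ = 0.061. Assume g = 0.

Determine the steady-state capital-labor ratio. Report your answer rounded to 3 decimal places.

Steady state requires s·f(k) = (n + δ)·k, i.e. s·k^α = (n + δ)·k.
Dividing both sides by k: k^(1−α) = s / (n + δ).
k^0.65 = 0.30 / (0.030 + 0.061) = 0.30 / 0.091 = 3.2967
k* = 3.2967^(1/0.65) ≈ 6.2668

k* = 6.267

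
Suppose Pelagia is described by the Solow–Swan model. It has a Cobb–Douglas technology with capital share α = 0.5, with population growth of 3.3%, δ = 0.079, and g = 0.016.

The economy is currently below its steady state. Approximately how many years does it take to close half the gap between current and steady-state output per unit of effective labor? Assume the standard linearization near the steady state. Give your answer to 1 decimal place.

Near the steady state the convergence rate is λ = (1 − α)(n + g + δ).
λ = (1 − 0.5) × 0.128 = 0.5 × 0.128 = 0.0640
Half-life = ln 2 / λ = 0.6931 / 0.0640 ≈ 10.83 years

about 10.8 years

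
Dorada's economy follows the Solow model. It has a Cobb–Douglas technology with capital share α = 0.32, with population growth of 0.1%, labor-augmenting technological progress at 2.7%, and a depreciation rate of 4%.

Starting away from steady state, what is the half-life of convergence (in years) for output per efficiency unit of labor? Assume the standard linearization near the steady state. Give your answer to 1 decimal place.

Near the steady state the convergence rate is λ = (1 − α)(n + g + δ).
λ = (1 − 0.32) × 0.068 = 0.68 × 0.068 = 0.04624
Half-life = ln 2 / λ = 0.6931 / 0.04624 ≈ 14.99 years

half-life ≈ 15.0 years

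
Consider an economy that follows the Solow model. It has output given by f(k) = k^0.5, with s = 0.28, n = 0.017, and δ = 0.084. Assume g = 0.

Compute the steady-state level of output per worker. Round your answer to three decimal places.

y* ≈ 2.772

In steady state, investment equals break-even investment: s·k^α = (n + δ)·k.
Rearranging, k^(1−α) = s / (n + δ).
k^0.5 = 0.28 / (0.017 + 0.084) = 0.28 / 0.101 = 2.7723
k* = 2.7723^(1/0.5) ≈ 7.6856
y* = (k*)^α = 7.6856^0.5 ≈ 2.7723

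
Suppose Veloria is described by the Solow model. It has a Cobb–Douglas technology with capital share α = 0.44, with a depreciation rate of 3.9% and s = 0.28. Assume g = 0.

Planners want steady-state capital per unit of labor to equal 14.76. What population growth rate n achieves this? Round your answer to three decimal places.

n ≈ 0.023

In steady state, investment equals break-even investment: s·k^α = (n + δ)·k.
So s / (n + δ) = (k*)^(1−α) = 14.76^0.56 = 4.5153.
Therefore n + δ = s / 4.5153 = 0.28 / 4.5153 = 0.0620, so n = 0.0620 − 0.039 = 0.0230.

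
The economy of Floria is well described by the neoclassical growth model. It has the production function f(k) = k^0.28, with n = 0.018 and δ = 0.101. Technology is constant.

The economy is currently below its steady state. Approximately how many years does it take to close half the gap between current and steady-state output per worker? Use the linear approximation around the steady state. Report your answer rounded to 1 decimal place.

about 8.1 years

Near the steady state the convergence rate is λ = (1 − α)(n + δ).
λ = (1 − 0.28) × 0.119 = 0.72 × 0.119 = 0.08568
Half-life = ln 2 / λ = 0.6931 / 0.08568 ≈ 8.09 years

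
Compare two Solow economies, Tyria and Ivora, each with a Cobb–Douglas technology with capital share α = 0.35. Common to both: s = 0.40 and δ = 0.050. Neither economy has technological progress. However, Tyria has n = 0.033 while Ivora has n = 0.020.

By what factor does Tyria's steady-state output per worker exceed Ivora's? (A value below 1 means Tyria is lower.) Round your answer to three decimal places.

Steady-state y* = [s/(n + δ)]^(α/(1−α)), so the ratio is [ (s_T/(n + δ)_T) / (s_I/(n + δ)_I) ]^0.5385.
s_T/(n + δ)_T = 0.40/0.083 = 4.8193; s_I/(n + δ)_I = 0.40/0.070 = 5.7143.
Ratio = (4.8193/5.7143)^0.5385 = 0.8434^0.5385 ≈ 0.9124

y*_T / y*_I ≈ 0.912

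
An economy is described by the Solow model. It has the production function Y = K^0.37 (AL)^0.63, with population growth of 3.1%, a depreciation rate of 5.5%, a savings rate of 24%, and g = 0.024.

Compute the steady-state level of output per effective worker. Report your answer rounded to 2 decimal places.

Steady state requires s·f(k) = (n + g + δ)·k, i.e. s·k^α = (n + g + δ)·k.
Rearranging, k^(1−α) = s / (n + g + δ).
k^0.63 = 0.24 / (0.031 + 0.024 + 0.055) = 0.24 / 0.110 = 2.1818
k* = 2.1818^(1/0.63) ≈ 3.4499
y* = (k*)^α = 3.4499^0.37 ≈ 1.5812

y* = 1.58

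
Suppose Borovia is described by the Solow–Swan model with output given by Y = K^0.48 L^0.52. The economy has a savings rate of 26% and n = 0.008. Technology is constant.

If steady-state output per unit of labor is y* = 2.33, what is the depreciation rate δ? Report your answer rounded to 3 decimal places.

δ ≈ 0.096

In steady state, investment equals break-even investment: s·k^α = (n + δ)·k.
Since y* = [s/(n + δ)]^(α/(1−α)), we have s/(n + δ) = (y*)^((1−α)/α) = 2.33^1.0833 = 2.5001.
Therefore n + δ = s / 2.5001 = 0.26 / 2.5001 = 0.1040, so δ = 0.1040 − 0.008 = 0.0960.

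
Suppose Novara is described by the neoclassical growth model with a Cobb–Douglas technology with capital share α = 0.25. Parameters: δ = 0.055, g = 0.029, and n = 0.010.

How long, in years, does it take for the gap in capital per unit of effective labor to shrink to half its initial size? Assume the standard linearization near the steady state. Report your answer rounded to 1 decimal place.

half-life ≈ 9.8 years

Near the steady state the convergence rate is λ = (1 − α)(n + g + δ).
λ = (1 − 0.25) × 0.094 = 0.75 × 0.094 = 0.0705
Half-life = ln 2 / λ = 0.6931 / 0.0705 ≈ 9.83 years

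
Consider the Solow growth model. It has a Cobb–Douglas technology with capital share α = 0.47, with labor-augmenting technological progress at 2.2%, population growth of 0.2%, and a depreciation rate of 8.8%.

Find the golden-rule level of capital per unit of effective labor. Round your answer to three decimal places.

The golden rule sets f'(k) = n + g + δ, i.e. α·k^(α−1) = n + g + δ.
So k^(1−α) = α / (n + g + δ) = 0.47 / 0.112 = 4.1964.
k_gold = 4.1964^(1/0.53) ≈ 14.9706

k_gold ≈ 14.971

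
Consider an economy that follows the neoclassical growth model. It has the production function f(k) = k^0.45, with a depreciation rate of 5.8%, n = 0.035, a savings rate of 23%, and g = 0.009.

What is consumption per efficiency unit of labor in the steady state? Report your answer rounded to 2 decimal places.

c* = 1.50

Steady state requires s·f(k) = (n + g + δ)·k, i.e. s·k^α = (n + g + δ)·k.
Rearranging, k^(1−α) = s / (n + g + δ).
k^0.55 = 0.23 / (0.035 + 0.009 + 0.058) = 0.23 / 0.102 = 2.2549
k* = 2.2549^(1/0.55) ≈ 4.3858
y* = (k*)^α = 4.3858^0.45 ≈ 1.9450
c* = (1 − s)·y* = (1 − 0.23) × 1.9450 ≈ 1.4977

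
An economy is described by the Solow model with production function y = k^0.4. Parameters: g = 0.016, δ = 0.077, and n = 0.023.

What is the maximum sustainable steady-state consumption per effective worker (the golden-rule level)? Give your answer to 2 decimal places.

At the golden rule, f'(k) = n + g + δ, so α·k^(α−1) = n + g + δ and k_gold = (α/(n + g + δ))^(1/(1−α)).
k_gold = (0.4/0.116)^(1/0.6) = 3.4483^1.6667 ≈ 7.8709
c_gold = f(k_gold) − (n + g + δ)·k_gold = 2.2825 − 0.116×7.8709 ≈ 1.3695

c_gold ≈ 1.37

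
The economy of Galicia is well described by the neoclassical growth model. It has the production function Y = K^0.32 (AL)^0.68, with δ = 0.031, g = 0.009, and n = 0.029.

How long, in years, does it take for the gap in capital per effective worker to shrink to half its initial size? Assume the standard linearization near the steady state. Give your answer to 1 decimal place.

about 14.8 years

Near the steady state the convergence rate is λ = (1 − α)(n + g + δ).
λ = (1 − 0.32) × 0.069 = 0.68 × 0.069 = 0.04692
Half-life = ln 2 / λ = 0.6931 / 0.04692 ≈ 14.77 years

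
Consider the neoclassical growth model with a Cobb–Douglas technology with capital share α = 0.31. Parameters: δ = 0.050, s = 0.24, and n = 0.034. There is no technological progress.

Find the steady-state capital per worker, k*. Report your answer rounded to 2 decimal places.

k* = 4.58

Steady state requires s·f(k) = (n + δ)·k, i.e. s·k^α = (n + δ)·k.
Rearranging, k^(1−α) = s / (n + δ).
k^0.69 = 0.24 / (0.034 + 0.050) = 0.24 / 0.084 = 2.8571
k* = 2.8571^(1/0.69) ≈ 4.5789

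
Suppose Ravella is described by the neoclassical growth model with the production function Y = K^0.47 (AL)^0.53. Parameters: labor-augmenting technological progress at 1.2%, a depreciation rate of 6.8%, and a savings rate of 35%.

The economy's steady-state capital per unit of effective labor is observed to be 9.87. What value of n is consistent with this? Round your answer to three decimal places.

In steady state, investment equals break-even investment: s·k^α = (n + g + δ)·k.
So s / (n + g + δ) = (k*)^(1−α) = 9.87^0.53 = 3.3650.
Therefore n + g + δ = s / 3.3650 = 0.35 / 3.3650 = 0.1040, so n = 0.1040 − 0.080 = 0.0240.

n ≈ 0.024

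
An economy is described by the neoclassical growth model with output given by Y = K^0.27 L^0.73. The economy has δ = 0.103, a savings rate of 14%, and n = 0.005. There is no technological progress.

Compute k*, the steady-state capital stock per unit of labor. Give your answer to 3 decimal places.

k* ≈ 1.427

In steady state, investment equals break-even investment: s·k^α = (n + δ)·k.
Rearranging, k^(1−α) = s / (n + δ).
k^0.73 = 0.14 / (0.005 + 0.103) = 0.14 / 0.108 = 1.2963
k* = 1.2963^(1/0.73) ≈ 1.4269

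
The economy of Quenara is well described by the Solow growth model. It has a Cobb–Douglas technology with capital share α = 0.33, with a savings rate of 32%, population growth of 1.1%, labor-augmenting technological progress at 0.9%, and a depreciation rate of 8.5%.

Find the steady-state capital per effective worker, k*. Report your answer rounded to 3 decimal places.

k* = 5.276

Steady state requires s·f(k) = (n + g + δ)·k, i.e. s·k^α = (n + g + δ)·k.
Dividing both sides by k: k^(1−α) = s / (n + g + δ).
k^0.67 = 0.32 / (0.011 + 0.009 + 0.085) = 0.32 / 0.105 = 3.0476
k* = 3.0476^(1/0.67) ≈ 5.2762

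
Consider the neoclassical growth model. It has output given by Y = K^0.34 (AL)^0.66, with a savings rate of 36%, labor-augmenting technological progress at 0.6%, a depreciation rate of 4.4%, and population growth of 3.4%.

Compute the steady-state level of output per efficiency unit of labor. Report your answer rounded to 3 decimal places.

At the steady state, Δk = 0, so s·k^α = (n + g + δ)·k.
Dividing both sides by k: k^(1−α) = s / (n + g + δ).
k^0.66 = 0.36 / (0.034 + 0.006 + 0.044) = 0.36 / 0.084 = 4.2857
k* = 4.2857^(1/0.66) ≈ 9.0700
y* = (k*)^α = 9.0700^0.34 ≈ 2.1163

y* ≈ 2.116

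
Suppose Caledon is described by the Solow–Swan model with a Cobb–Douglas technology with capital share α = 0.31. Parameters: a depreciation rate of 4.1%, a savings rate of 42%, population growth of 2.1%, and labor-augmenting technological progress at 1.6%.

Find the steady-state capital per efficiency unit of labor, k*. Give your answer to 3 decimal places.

k* ≈ 11.472

At the steady state, Δk = 0, so s·k^α = (n + g + δ)·k.
Rearranging, k^(1−α) = s / (n + g + δ).
k^0.69 = 0.42 / (0.021 + 0.016 + 0.041) = 0.42 / 0.078 = 5.3846
k* = 5.3846^(1/0.69) ≈ 11.4721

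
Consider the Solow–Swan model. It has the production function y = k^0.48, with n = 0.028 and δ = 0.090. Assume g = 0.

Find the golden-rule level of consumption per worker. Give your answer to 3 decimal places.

c_gold ≈ 1.899

At the golden rule, f'(k) = n + δ, so α·k^(α−1) = n + δ and k_gold = (α/(n + δ))^(1/(1−α)).
k_gold = (0.48/0.118)^(1/0.52) = 4.0678^1.9231 ≈ 14.8545
c_gold = f(k_gold) − (n + δ)·k_gold = 3.6517 − 0.118×14.8545 ≈ 1.8989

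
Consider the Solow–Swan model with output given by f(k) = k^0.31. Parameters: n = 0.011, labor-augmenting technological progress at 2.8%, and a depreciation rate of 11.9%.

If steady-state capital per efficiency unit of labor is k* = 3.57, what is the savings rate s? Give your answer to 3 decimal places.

Steady state requires s·f(k) = (n + g + δ)·k, i.e. s·k^α = (n + g + δ)·k.
So s / (n + g + δ) = (k*)^(1−α) = 3.57^0.69 = 2.4063.
Therefore s = 2.4063 × (n + g + δ) = 2.4063 × 0.158 = 0.3802.

s ≈ 0.380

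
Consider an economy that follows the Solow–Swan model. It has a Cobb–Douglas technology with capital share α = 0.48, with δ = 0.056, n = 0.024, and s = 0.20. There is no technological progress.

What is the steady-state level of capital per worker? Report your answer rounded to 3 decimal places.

k* = 5.825

In steady state, investment equals break-even investment: s·k^α = (n + δ)·k.
Rearranging, k^(1−α) = s / (n + δ).
k^0.52 = 0.20 / (0.024 + 0.056) = 0.20 / 0.080 = 2.5000
k* = 2.5000^(1/0.52) ≈ 5.8246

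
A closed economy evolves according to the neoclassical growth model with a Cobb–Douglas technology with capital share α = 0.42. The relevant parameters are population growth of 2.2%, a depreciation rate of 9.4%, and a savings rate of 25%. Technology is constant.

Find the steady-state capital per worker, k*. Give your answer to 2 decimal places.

k* = 3.76

Steady state requires s·f(k) = (n + δ)·k, i.e. s·k^α = (n + δ)·k.
Dividing both sides by k: k^(1−α) = s / (n + δ).
k^0.58 = 0.25 / (0.022 + 0.094) = 0.25 / 0.116 = 2.1552
k* = 2.1552^(1/0.58) ≈ 3.7582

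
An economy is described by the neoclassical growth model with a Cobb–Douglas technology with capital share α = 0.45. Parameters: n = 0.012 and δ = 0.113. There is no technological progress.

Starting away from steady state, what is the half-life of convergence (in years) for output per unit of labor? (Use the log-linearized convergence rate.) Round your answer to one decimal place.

half-life ≈ 10.1 years

Near the steady state the convergence rate is λ = (1 − α)(n + δ).
λ = (1 − 0.45) × 0.125 = 0.55 × 0.125 = 0.06875
Half-life = ln 2 / λ = 0.6931 / 0.06875 ≈ 10.08 years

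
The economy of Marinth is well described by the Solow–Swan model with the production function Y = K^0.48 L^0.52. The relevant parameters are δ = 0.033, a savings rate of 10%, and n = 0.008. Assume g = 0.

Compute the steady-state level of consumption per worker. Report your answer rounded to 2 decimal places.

c* ≈ 2.05

In steady state, investment equals break-even investment: s·k^α = (n + δ)·k.
Rearranging, k^(1−α) = s / (n + δ).
k^0.52 = 0.10 / (0.008 + 0.033) = 0.10 / 0.041 = 2.4390
k* = 2.4390^(1/0.52) ≈ 5.5544
y* = (k*)^α = 5.5544^0.48 ≈ 2.2773
c* = (1 − s)·y* = (1 − 0.10) × 2.2773 ≈ 2.0496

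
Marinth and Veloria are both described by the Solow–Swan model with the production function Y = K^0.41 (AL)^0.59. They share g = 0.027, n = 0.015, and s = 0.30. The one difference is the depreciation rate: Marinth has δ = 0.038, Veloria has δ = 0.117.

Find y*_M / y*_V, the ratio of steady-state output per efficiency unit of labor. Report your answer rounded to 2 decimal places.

Steady-state y* = [s/(n + g + δ)]^(α/(1−α)), so the ratio is [ (s_M/(n + g + δ)_M) / (s_V/(n + g + δ)_V) ]^0.6949.
s_M/(n + g + δ)_M = 0.30/0.080 = 3.7500; s_V/(n + g + δ)_V = 0.30/0.159 = 1.8868.
Ratio = (3.7500/1.8868)^0.6949 = 1.9875^0.6949 ≈ 1.6117

y*_M / y*_V ≈ 1.61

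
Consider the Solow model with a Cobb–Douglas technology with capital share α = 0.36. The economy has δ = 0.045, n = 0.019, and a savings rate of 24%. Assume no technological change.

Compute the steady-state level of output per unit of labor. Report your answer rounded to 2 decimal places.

y* = 2.10

At the steady state, Δk = 0, so s·k^α = (n + δ)·k.
Dividing both sides by k: k^(1−α) = s / (n + δ).
k^0.64 = 0.24 / (0.019 + 0.045) = 0.24 / 0.064 = 3.7500
k* = 3.7500^(1/0.64) ≈ 7.8872
y* = (k*)^α = 7.8872^0.36 ≈ 2.1033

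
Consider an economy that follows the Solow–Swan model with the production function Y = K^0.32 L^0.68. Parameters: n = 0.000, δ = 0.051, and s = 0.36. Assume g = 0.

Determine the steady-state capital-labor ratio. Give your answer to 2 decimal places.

k* ≈ 17.71

In steady state, investment equals break-even investment: s·k^α = (n + δ)·k.
Dividing both sides by k: k^(1−α) = s / (n + δ).
k^0.68 = 0.36 / (0.000 + 0.051) = 0.36 / 0.051 = 7.0588
k* = 7.0588^(1/0.68) ≈ 17.7065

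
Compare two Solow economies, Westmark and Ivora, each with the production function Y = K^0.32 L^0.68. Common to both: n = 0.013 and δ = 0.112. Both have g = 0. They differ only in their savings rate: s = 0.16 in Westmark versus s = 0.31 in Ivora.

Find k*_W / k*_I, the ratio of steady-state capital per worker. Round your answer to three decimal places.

Steady-state k* = [s/(n + δ)]^(1/(1−α)), so the ratio is [ (s_W/(n + δ)_W) / (s_I/(n + δ)_I) ]^1.4706.
s_W/(n + δ)_W = 0.16/0.125 = 1.2800; s_I/(n + δ)_I = 0.31/0.125 = 2.4800.
Ratio = (1.2800/2.4800)^1.4706 = 0.5161^1.4706 ≈ 0.3780

ratio ≈ 0.378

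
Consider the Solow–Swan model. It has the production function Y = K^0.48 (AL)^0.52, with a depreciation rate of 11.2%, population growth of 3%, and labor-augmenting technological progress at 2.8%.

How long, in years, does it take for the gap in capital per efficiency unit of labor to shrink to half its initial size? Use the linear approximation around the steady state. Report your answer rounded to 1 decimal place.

half-life ≈ 7.8 years

Near the steady state the convergence rate is λ = (1 − α)(n + g + δ).
λ = (1 − 0.48) × 0.170 = 0.52 × 0.170 = 0.0884
Half-life = ln 2 / λ = 0.6931 / 0.0884 ≈ 7.84 years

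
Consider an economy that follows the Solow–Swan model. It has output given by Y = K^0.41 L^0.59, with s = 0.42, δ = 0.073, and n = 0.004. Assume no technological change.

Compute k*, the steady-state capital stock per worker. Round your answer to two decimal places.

Steady state requires s·f(k) = (n + δ)·k, i.e. s·k^α = (n + δ)·k.
Rearranging, k^(1−α) = s / (n + δ).
k^0.59 = 0.42 / (0.004 + 0.073) = 0.42 / 0.077 = 5.4545
k* = 5.4545^(1/0.59) ≈ 17.7312

k* ≈ 17.73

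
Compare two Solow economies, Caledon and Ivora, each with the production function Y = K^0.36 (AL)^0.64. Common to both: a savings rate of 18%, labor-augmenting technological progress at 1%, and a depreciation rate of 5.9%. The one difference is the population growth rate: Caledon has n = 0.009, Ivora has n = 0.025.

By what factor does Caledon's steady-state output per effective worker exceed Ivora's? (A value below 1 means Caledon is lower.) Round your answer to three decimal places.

Steady-state y* = [s/(n + g + δ)]^(α/(1−α)), so the ratio is [ (s_C/(n + g + δ)_C) / (s_I/(n + g + δ)_I) ]^0.5625.
s_C/(n + g + δ)_C = 0.18/0.078 = 2.3077; s_I/(n + g + δ)_I = 0.18/0.094 = 1.9149.
Ratio = (2.3077/1.9149)^0.5625 = 1.2051^0.5625 ≈ 1.1106

ratio ≈ 1.111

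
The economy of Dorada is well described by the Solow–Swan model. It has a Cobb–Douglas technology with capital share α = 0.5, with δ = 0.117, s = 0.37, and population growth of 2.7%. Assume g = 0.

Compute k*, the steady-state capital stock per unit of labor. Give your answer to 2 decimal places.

In steady state, investment equals break-even investment: s·k^α = (n + δ)·k.
Rearranging, k^(1−α) = s / (n + δ).
k^0.5 = 0.37 / (0.027 + 0.117) = 0.37 / 0.144 = 2.5694
k* = 2.5694^(1/0.5) ≈ 6.6018

k* ≈ 6.60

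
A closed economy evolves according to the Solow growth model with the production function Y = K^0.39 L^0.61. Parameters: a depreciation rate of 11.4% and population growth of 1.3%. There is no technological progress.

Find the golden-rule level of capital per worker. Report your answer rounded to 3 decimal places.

k_gold ≈ 6.292

The golden rule sets f'(k) = n + δ, i.e. α·k^(α−1) = n + δ.
So k^(1−α) = α / (n + δ) = 0.39 / 0.127 = 3.0709.
k_gold = 3.0709^(1/0.61) ≈ 6.2921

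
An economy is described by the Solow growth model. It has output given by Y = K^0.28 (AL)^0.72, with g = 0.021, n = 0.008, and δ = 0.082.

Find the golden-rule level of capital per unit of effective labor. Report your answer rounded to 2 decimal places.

k_gold ≈ 3.61

The golden rule sets f'(k) = n + g + δ, i.e. α·k^(α−1) = n + g + δ.
So k^(1−α) = α / (n + g + δ) = 0.28 / 0.111 = 2.5225.
k_gold = 2.5225^(1/0.72) ≈ 3.6149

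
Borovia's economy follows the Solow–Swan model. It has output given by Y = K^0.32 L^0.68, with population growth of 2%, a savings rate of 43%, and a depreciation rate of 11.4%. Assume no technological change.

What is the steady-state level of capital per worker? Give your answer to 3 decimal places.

At the steady state, Δk = 0, so s·k^α = (n + δ)·k.
Rearranging, k^(1−α) = s / (n + δ).
k^0.68 = 0.43 / (0.020 + 0.114) = 0.43 / 0.134 = 3.2090
k* = 3.2090^(1/0.68) ≈ 5.5547

k* ≈ 5.555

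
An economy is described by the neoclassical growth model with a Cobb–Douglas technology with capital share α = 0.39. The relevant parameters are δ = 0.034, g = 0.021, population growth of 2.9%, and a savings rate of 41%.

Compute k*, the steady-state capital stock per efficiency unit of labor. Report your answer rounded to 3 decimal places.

k* = 13.449

At the steady state, Δk = 0, so s·k^α = (n + g + δ)·k.
Rearranging, k^(1−α) = s / (n + g + δ).
k^0.61 = 0.41 / (0.029 + 0.021 + 0.034) = 0.41 / 0.084 = 4.8810
k* = 4.8810^(1/0.61) ≈ 13.4494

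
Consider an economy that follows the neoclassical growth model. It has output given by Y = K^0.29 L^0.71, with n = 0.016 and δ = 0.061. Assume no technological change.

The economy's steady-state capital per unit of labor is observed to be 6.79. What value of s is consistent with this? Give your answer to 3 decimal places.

Steady state requires s·f(k) = (n + δ)·k, i.e. s·k^α = (n + δ)·k.
So s / (n + δ) = (k*)^(1−α) = 6.79^0.71 = 3.8961.
Therefore s = 3.8961 × (n + δ) = 3.8961 × 0.077 = 0.3000.

s ≈ 0.300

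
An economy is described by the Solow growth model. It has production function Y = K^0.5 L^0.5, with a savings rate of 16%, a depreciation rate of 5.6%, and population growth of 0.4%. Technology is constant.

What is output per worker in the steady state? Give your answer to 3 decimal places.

y* = 2.667

At the steady state, Δk = 0, so s·k^α = (n + δ)·k.
Dividing both sides by k: k^(1−α) = s / (n + δ).
k^0.5 = 0.16 / (0.004 + 0.056) = 0.16 / 0.060 = 2.6667
k* = 2.6667^(1/0.5) ≈ 7.1113
y* = (k*)^α = 7.1113^0.5 ≈ 2.6667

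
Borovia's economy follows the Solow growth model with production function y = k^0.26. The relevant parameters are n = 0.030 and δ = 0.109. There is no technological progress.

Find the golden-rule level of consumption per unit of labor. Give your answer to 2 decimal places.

At the golden rule, f'(k) = n + δ, so α·k^(α−1) = n + δ and k_gold = (α/(n + δ))^(1/(1−α)).
k_gold = (0.26/0.139)^(1/0.74) = 1.8705^1.3514 ≈ 2.3309
c_gold = f(k_gold) − (n + δ)·k_gold = 1.2461 − 0.139×2.3309 ≈ 0.9221

c_gold ≈ 0.92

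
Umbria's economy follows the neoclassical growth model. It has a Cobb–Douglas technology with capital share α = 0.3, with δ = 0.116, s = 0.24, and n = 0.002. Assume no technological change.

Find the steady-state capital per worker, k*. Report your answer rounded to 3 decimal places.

k* = 2.757

In steady state, investment equals break-even investment: s·k^α = (n + δ)·k.
Rearranging, k^(1−α) = s / (n + δ).
k^0.7 = 0.24 / (0.002 + 0.116) = 0.24 / 0.118 = 2.0339
k* = 2.0339^(1/0.7) ≈ 2.7572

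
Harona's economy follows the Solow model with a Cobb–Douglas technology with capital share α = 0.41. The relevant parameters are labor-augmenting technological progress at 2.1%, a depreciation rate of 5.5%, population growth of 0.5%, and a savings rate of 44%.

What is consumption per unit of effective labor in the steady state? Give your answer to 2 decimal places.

c* = 1.82

Steady state requires s·f(k) = (n + g + δ)·k, i.e. s·k^α = (n + g + δ)·k.
Rearranging, k^(1−α) = s / (n + g + δ).
k^0.59 = 0.44 / (0.005 + 0.021 + 0.055) = 0.44 / 0.081 = 5.4321
k* = 5.4321^(1/0.59) ≈ 17.6079
y* = (k*)^α = 17.6079^0.41 ≈ 3.2415
c* = (1 − s)·y* = (1 − 0.44) × 3.2415 ≈ 1.8152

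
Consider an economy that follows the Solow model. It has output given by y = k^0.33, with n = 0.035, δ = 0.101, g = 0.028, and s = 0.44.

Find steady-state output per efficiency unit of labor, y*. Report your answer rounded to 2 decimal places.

In steady state, investment equals break-even investment: s·k^α = (n + g + δ)·k.
Dividing both sides by k: k^(1−α) = s / (n + g + δ).
k^0.67 = 0.44 / (0.035 + 0.028 + 0.101) = 0.44 / 0.164 = 2.6829
k* = 2.6829^(1/0.67) ≈ 4.3622
y* = (k*)^α = 4.3622^0.33 ≈ 1.6259

y* = 1.63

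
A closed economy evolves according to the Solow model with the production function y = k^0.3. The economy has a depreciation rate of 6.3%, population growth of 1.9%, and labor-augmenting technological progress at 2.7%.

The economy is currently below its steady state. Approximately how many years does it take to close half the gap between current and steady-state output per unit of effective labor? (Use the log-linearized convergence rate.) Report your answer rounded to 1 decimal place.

Near the steady state the convergence rate is λ = (1 − α)(n + g + δ).
λ = (1 − 0.3) × 0.109 = 0.7 × 0.109 = 0.0763
Half-life = ln 2 / λ = 0.6931 / 0.0763 ≈ 9.08 years

half-life ≈ 9.1 years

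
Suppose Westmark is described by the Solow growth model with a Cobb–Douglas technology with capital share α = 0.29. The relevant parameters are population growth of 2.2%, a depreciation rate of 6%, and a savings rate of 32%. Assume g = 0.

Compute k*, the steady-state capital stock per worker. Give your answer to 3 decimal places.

k* = 6.806

Steady state requires s·f(k) = (n + δ)·k, i.e. s·k^α = (n + δ)·k.
Dividing both sides by k: k^(1−α) = s / (n + δ).
k^0.71 = 0.32 / (0.022 + 0.060) = 0.32 / 0.082 = 3.9024
k* = 3.9024^(1/0.71) ≈ 6.8055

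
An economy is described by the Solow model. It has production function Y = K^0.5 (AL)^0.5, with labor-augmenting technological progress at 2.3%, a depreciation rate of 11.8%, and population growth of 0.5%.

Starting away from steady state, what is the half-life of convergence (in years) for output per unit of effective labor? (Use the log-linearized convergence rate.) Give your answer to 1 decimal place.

half-life ≈ 9.5 years

Near the steady state the convergence rate is λ = (1 − α)(n + g + δ).
λ = (1 − 0.5) × 0.146 = 0.5 × 0.146 = 0.0730
Half-life = ln 2 / λ = 0.6931 / 0.0730 ≈ 9.49 years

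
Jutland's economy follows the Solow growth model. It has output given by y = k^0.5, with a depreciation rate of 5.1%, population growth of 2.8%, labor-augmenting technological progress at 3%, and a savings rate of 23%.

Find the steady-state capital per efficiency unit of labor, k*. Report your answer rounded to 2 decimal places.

In steady state, investment equals break-even investment: s·k^α = (n + g + δ)·k.
Dividing both sides by k: k^(1−α) = s / (n + g + δ).
k^0.5 = 0.23 / (0.028 + 0.030 + 0.051) = 0.23 / 0.109 = 2.1101
k* = 2.1101^(1/0.5) ≈ 4.4525

k* = 4.45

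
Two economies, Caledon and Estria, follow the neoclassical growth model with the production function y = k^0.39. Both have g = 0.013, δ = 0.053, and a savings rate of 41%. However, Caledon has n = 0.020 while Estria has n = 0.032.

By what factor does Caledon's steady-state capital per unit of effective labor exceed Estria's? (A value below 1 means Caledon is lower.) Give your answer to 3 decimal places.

Steady-state k* = [s/(n + g + δ)]^(1/(1−α)), so the ratio is [ (s_C/(n + g + δ)_C) / (s_E/(n + g + δ)_E) ]^1.6393.
s_C/(n + g + δ)_C = 0.41/0.086 = 4.7674; s_E/(n + g + δ)_E = 0.41/0.098 = 4.1837.
Ratio = (4.7674/4.1837)^1.6393 = 1.1395^1.6393 ≈ 1.2387

ratio ≈ 1.239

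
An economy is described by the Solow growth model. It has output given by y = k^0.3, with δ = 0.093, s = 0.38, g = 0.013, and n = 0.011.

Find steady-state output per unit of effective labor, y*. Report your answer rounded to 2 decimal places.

y* = 1.66

Steady state requires s·f(k) = (n + g + δ)·k, i.e. s·k^α = (n + g + δ)·k.
Dividing both sides by k: k^(1−α) = s / (n + g + δ).
k^0.7 = 0.38 / (0.011 + 0.013 + 0.093) = 0.38 / 0.117 = 3.2479
k* = 3.2479^(1/0.7) ≈ 5.3810
y* = (k*)^α = 5.3810^0.3 ≈ 1.6568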